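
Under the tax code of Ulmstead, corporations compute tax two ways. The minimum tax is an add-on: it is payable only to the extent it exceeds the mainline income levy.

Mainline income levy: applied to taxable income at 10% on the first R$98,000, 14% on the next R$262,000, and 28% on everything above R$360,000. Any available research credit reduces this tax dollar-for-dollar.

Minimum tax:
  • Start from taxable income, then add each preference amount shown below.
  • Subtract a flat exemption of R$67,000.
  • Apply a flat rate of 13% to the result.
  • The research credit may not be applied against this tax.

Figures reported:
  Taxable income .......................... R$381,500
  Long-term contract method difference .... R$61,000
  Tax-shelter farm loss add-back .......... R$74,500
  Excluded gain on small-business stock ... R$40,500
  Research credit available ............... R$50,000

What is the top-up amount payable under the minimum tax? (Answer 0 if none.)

R$61,265

Mainline income levy:
  R$98,000 × 10% = R$9,800
  R$262,000 × 14% = R$36,680
  R$21,500 × 28% = R$6,020
  → R$52,500
  Less research credit R$50,000 → R$2,500

Minimum tax:
  Adjusted income: R$381,500 + R$61,000 + R$74,500 + R$40,500 = R$557,500
  Less exemption R$67,000 → base R$490,500
  R$490,500 × 13% = R$63,765

Excess of minimum tax over mainline income levy: R$63,765 − R$2,500 = R$61,265.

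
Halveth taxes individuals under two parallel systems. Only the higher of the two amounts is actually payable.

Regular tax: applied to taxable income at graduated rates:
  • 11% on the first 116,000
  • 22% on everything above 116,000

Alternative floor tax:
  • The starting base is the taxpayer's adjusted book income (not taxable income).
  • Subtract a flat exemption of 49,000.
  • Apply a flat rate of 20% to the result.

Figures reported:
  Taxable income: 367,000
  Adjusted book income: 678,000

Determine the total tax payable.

Alternative floor tax:
  Base (adjusted book income): 678,000
  Less exemption 49,000 → base 629,000
  629,000 × 20% = 125,800

Regular tax:
  116,000 × 11% = 12,760
  251,000 × 22% = 55,220
  → 67,980

125,800 > 67,980, so the alternative floor tax is the binding amount.

125,800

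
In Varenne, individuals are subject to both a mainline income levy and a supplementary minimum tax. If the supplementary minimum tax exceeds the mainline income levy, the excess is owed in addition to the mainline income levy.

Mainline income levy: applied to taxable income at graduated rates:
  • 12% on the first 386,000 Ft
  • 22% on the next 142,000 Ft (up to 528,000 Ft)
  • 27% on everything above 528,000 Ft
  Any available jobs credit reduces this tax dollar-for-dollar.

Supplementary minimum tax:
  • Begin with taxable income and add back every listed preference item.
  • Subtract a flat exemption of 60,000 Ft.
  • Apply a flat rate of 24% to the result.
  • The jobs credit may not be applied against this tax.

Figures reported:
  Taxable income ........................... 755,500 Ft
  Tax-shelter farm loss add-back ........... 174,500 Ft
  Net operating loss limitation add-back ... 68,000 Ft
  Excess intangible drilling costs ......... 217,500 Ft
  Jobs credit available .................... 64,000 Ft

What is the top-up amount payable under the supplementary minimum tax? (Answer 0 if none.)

Supplementary minimum tax:
  Adjusted income: 755,500 Ft + 174,500 Ft + 68,000 Ft + 217,500 Ft = 1,215,500 Ft
  Less exemption 60,000 Ft → base 1,155,500 Ft
  1,155,500 Ft × 24% = 277,320 Ft

Mainline income levy:
  386,000 Ft × 12% = 46,320 Ft
  142,000 Ft × 22% = 31,240 Ft
  227,500 Ft × 27% = 61,425 Ft
  → 138,985 Ft
  Less jobs credit 64,000 Ft → 74,985 Ft

Excess of supplementary minimum tax over mainline income levy: 277,320 Ft − 74,985 Ft = 202,335 Ft.

202,335 Ft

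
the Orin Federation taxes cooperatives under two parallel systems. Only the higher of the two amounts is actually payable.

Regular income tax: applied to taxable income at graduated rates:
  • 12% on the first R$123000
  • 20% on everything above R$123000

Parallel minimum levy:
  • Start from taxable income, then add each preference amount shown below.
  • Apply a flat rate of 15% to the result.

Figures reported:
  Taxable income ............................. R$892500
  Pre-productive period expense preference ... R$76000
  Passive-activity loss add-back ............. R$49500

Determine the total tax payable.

R$168660

Regular income tax:
  R$123000 × 12% = R$14760
  R$769500 × 20% = R$153900
  → R$168660

Parallel minimum levy:
  Adjusted income: R$892500 + R$76000 + R$49500 = R$1018000
  R$1018000 × 15% = R$152700

R$168660 > R$152700, so the regular income tax governs.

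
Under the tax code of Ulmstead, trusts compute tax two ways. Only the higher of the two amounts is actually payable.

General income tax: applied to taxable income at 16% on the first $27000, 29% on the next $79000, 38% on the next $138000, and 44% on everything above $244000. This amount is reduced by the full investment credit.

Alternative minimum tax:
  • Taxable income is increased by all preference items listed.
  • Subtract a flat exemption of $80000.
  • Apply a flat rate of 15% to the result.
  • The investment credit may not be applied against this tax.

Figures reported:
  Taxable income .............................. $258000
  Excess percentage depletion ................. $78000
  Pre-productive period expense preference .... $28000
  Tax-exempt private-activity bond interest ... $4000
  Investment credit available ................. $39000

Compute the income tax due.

$46830

Alternative minimum tax:
  Adjusted income: $258000 + $78000 + $28000 + $4000 = $368000
  Less exemption $80000 → base $288000
  $288000 × 15% = $43200

General income tax:
  $27000 × 16% = $4320
  $79000 × 29% = $22910
  $138000 × 38% = $52440
  $14000 × 44% = $6160
  → $85830
  Less investment credit $39000 → $46830

$46830 > $43200, so the general income tax governs.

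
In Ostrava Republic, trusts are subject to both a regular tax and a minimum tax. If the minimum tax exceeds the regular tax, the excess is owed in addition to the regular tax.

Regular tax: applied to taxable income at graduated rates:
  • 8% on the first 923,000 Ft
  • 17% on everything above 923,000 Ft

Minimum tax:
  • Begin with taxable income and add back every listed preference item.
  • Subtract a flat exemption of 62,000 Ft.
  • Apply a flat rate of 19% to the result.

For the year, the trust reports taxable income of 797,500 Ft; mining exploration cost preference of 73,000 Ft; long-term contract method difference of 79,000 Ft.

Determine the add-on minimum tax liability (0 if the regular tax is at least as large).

Regular tax:
  797,500 Ft × 8% = 63,800 Ft

Minimum tax:
  Adjusted income: 797,500 Ft + 73,000 Ft + 79,000 Ft = 949,500 Ft
  Less exemption 62,000 Ft → base 887,500 Ft
  887,500 Ft × 19% = 168,625 Ft

Excess of minimum tax over regular tax: 168,625 Ft − 63,800 Ft = 104,825 Ft.

104,825 Ft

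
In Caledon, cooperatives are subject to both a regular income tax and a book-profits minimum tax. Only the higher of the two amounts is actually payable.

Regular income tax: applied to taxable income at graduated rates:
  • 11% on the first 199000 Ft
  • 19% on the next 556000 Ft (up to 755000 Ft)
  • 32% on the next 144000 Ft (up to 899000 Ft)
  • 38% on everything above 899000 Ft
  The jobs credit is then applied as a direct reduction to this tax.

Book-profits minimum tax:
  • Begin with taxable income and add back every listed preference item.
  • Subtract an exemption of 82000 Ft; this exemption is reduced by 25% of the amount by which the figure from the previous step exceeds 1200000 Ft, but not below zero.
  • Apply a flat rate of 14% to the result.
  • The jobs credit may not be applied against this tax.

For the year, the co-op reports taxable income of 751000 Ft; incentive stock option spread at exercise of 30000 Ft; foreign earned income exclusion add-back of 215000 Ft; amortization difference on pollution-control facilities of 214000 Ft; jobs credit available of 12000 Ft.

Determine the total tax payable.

158270 Ft

Book-profits minimum tax:
  Adjusted income: 751000 Ft + 30000 Ft + 215000 Ft + 214000 Ft = 1210000 Ft
  Exemption: 82000 Ft − 25% × (1210000 Ft − 1200000 Ft) = 82000 Ft − 2500 Ft = 79500 Ft
  Base: 1210000 Ft − 79500 Ft = 1130500 Ft
  1130500 Ft × 14% = 158270 Ft

Regular income tax:
  199000 Ft × 11% = 21890 Ft
  552000 Ft × 19% = 104880 Ft
  → 126770 Ft
  Less jobs credit 12000 Ft → 114770 Ft

158270 Ft > 114770 Ft, so the book-profits minimum tax is the binding amount.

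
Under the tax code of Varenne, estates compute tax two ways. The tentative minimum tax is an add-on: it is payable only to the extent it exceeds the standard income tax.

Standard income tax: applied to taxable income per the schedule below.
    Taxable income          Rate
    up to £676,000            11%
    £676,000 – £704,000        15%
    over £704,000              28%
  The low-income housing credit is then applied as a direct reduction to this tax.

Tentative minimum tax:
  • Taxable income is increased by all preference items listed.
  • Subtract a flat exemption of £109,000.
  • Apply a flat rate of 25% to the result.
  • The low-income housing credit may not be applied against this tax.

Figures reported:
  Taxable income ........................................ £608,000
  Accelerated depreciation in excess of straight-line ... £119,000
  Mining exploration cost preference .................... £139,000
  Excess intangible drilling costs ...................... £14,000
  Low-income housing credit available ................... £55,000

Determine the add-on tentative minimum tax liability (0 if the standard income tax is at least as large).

Standard income tax:
  £608,000 × 11% = £66,880
  Less low-income housing credit £55,000 → £11,880

Tentative minimum tax:
  Adjusted income: £608,000 + £119,000 + £139,000 + £14,000 = £880,000
  Less exemption £109,000 → base £771,000
  £771,000 × 25% = £192,750

Excess of tentative minimum tax over standard income tax: £192,750 − £11,880 = £180,870.

£180,870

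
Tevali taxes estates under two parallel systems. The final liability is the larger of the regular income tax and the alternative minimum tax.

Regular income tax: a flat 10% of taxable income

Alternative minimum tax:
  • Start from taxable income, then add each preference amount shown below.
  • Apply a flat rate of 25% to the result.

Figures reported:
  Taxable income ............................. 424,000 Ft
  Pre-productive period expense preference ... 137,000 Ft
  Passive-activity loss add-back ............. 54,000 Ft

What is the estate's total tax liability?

Regular income tax:
  424,000 Ft × 10% = 42,400 Ft

Alternative minimum tax:
  Adjusted income: 424,000 Ft + 137,000 Ft + 54,000 Ft = 615,000 Ft
  615,000 Ft × 25% = 153,750 Ft

153,750 Ft > 42,400 Ft, so the alternative minimum tax is the binding amount.

153,750 Ft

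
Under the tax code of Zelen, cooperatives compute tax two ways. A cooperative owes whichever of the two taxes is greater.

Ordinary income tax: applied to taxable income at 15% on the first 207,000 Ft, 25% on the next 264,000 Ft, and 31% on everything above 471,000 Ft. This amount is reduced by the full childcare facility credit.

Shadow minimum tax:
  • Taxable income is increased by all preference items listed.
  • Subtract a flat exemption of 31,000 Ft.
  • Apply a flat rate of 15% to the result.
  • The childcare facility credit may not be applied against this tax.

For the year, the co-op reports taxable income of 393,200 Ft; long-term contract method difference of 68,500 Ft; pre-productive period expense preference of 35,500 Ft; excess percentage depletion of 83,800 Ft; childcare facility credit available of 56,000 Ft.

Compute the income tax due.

Shadow minimum tax:
  Adjusted income: 393,200 Ft + 68,500 Ft + 35,500 Ft + 83,800 Ft = 581,000 Ft
  Less exemption 31,000 Ft → base 550,000 Ft
  550,000 Ft × 15% = 82,500 Ft

Ordinary income tax:
  207,000 Ft × 15% = 31,050 Ft
  186,200 Ft × 25% = 46,550 Ft
  → 77,600 Ft
  Less childcare facility credit 56,000 Ft → 21,600 Ft

82,500 Ft > 21,600 Ft, so the shadow minimum tax is the binding amount.

82,500 Ft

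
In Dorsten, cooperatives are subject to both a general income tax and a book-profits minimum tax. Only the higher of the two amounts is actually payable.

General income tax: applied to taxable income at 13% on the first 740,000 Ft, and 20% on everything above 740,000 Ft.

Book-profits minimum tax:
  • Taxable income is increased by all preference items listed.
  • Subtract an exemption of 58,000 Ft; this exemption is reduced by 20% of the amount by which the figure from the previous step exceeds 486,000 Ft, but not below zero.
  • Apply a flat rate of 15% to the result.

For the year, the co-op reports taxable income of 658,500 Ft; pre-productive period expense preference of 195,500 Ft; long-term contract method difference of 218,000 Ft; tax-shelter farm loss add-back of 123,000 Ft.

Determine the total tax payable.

Book-profits minimum tax:
  Adjusted income: 658,500 Ft + 195,500 Ft + 218,000 Ft + 123,000 Ft = 1,195,000 Ft
  Exemption: 20% × (1,195,000 Ft − 486,000 Ft) = 141,800 Ft ≥ 58,000 Ft, so the exemption is fully phased out
  Base: 1,195,000 Ft − 0 Ft = 1,195,000 Ft
  1,195,000 Ft × 15% = 179,250 Ft

General income tax:
  658,500 Ft × 13% = 85,605 Ft

179,250 Ft > 85,605 Ft, so the book-profits minimum tax is the binding amount.

179,250 Ft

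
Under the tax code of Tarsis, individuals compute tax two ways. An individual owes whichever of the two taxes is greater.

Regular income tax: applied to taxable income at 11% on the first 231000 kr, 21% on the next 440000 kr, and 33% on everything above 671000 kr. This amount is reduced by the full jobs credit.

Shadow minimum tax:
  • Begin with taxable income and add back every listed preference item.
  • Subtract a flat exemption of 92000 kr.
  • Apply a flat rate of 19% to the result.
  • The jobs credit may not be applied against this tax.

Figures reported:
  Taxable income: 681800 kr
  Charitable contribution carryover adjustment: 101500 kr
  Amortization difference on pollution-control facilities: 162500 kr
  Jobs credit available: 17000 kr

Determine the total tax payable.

Regular income tax:
  231000 kr × 11% = 25410 kr
  440000 kr × 21% = 92400 kr
  10800 kr × 33% = 3564 kr
  → 121374 kr
  Less jobs credit 17000 kr → 104374 kr

Shadow minimum tax:
  Adjusted income: 681800 kr + 101500 kr + 162500 kr = 945800 kr
  Less exemption 92000 kr → base 853800 kr
  853800 kr × 19% = 162222 kr

162222 kr > 104374 kr, so the shadow minimum tax is the binding amount.

162222 kr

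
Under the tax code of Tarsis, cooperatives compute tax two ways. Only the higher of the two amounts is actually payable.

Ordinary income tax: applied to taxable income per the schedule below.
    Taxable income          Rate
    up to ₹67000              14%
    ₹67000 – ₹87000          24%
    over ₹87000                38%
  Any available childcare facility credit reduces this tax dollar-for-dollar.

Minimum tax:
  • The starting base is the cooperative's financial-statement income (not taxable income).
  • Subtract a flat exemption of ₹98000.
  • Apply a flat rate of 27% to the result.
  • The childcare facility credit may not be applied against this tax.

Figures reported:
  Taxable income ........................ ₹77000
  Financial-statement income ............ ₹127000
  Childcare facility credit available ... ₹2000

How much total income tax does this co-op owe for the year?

Ordinary income tax:
  ₹67000 × 14% = ₹9380
  ₹10000 × 24% = ₹2400
  → ₹11780
  Less childcare facility credit ₹2000 → ₹9780

Minimum tax:
  Base (financial-statement income): ₹127000
  Less exemption ₹98000 → base ₹29000
  ₹29000 × 27% = ₹7830

₹9780 > ₹7830, so the ordinary income tax governs.

₹9780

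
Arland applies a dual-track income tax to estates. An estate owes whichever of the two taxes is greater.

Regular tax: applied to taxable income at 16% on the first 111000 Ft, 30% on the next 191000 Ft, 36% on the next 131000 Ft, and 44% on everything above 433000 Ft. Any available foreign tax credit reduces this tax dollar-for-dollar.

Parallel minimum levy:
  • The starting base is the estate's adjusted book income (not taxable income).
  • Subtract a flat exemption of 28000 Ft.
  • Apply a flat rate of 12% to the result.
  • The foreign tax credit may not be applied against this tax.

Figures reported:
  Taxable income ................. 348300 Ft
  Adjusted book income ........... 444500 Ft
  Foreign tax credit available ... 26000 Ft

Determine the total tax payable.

Parallel minimum levy:
  Base (adjusted book income): 444500 Ft
  Less exemption 28000 Ft → base 416500 Ft
  416500 Ft × 12% = 49980 Ft

Regular tax:
  111000 Ft × 16% = 17760 Ft
  191000 Ft × 30% = 57300 Ft
  46300 Ft × 36% = 16668 Ft
  → 91728 Ft
  Less foreign tax credit 26000 Ft → 65728 Ft

65728 Ft > 49980 Ft, so the regular tax governs.

65728 Ft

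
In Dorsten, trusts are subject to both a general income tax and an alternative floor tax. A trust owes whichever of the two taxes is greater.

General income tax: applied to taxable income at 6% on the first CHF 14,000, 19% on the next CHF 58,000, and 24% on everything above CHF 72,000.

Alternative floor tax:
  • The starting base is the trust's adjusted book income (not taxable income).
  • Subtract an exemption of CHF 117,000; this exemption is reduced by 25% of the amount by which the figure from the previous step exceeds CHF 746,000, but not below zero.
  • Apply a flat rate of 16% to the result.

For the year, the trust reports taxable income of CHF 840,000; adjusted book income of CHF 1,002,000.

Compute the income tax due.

General income tax:
  CHF 14,000 × 6% = CHF 840
  CHF 58,000 × 19% = CHF 11,020
  CHF 768,000 × 24% = CHF 184,320
  → CHF 196,180

Alternative floor tax:
  Base (adjusted book income): CHF 1,002,000
  Exemption: CHF 117,000 − 25% × (CHF 1,002,000 − CHF 746,000) = CHF 117,000 − CHF 64,000 = CHF 53,000
  Base: CHF 1,002,000 − CHF 53,000 = CHF 949,000
  CHF 949,000 × 16% = CHF 151,840

CHF 196,180 > CHF 151,840, so the general income tax governs.

CHF 196,180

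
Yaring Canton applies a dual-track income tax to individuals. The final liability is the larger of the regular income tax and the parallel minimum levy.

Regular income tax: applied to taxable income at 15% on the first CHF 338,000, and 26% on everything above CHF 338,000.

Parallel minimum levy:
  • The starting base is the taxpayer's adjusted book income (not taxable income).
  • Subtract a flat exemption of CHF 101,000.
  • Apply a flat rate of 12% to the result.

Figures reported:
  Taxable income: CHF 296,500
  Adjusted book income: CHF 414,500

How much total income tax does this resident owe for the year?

CHF 44,475

Regular income tax:
  CHF 296,500 × 15% = CHF 44,475

Parallel minimum levy:
  Base (adjusted book income): CHF 414,500
  Less exemption CHF 101,000 → base CHF 313,500
  CHF 313,500 × 12% = CHF 37,620

CHF 44,475 > CHF 37,620, so the regular income tax governs.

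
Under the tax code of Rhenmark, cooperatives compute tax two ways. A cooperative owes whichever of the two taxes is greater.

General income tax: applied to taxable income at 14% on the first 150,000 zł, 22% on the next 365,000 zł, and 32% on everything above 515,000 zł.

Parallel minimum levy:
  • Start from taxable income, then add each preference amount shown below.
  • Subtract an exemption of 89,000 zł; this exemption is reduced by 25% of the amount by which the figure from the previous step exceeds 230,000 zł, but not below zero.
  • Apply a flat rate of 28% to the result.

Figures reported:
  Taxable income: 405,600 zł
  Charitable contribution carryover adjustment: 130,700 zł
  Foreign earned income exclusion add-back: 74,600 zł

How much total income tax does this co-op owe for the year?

General income tax:
  150,000 zł × 14% = 21,000 zł
  255,600 zł × 22% = 56,232 zł
  → 77,232 zł

Parallel minimum levy:
  Adjusted income: 405,600 zł + 130,700 zł + 74,600 zł = 610,900 zł
  Exemption: 25% × (610,900 zł − 230,000 zł) = 95,225 zł ≥ 89,000 zł, so the exemption is fully phased out
  Base: 610,900 zł − 0 zł = 610,900 zł
  610,900 zł × 28% = 171,052 zł

171,052 zł > 77,232 zł, so the parallel minimum levy is the binding amount.

171,052 zł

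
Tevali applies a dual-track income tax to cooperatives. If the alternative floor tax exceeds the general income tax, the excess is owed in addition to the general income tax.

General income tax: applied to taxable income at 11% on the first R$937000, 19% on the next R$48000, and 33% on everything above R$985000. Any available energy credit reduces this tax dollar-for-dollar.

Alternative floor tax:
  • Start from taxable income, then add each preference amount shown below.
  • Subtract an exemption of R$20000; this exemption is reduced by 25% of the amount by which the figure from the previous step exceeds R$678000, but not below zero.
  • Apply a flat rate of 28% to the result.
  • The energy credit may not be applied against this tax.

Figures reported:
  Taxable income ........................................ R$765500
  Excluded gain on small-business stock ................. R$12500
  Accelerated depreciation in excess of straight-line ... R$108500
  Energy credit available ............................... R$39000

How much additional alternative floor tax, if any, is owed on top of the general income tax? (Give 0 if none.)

R$203015

Alternative floor tax:
  Adjusted income: R$765500 + R$12500 + R$108500 = R$886500
  Exemption: 25% × (R$886500 − R$678000) = R$52125 ≥ R$20000, so the exemption is fully phased out
  Base: R$886500 − R$0 = R$886500
  R$886500 × 28% = R$248220

General income tax:
  R$765500 × 11% = R$84205
  Less energy credit R$39000 → R$45205

Excess of alternative floor tax over general income tax: R$248220 − R$45205 = R$203015.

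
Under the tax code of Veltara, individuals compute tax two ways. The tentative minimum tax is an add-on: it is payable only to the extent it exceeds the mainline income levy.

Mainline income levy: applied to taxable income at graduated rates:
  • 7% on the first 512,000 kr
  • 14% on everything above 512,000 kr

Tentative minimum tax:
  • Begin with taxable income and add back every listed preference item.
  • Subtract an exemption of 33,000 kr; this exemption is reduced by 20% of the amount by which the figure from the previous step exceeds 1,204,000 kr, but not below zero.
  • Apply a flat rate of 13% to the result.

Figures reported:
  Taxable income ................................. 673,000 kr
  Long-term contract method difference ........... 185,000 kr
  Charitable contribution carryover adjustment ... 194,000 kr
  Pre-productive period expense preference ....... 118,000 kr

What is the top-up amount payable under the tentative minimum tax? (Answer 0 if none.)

Mainline income levy:
  512,000 kr × 7% = 35,840 kr
  161,000 kr × 14% = 22,540 kr
  → 58,380 kr

Tentative minimum tax:
  Adjusted income: 673,000 kr + 185,000 kr + 194,000 kr + 118,000 kr = 1,170,000 kr
  Exemption: 1,170,000 kr ≤ 1,204,000 kr, so full 33,000 kr applies
  Base: 1,170,000 kr − 33,000 kr = 1,137,000 kr
  1,137,000 kr × 13% = 147,810 kr

Excess of tentative minimum tax over mainline income levy: 147,810 kr − 58,380 kr = 89,430 kr.

89,430 kr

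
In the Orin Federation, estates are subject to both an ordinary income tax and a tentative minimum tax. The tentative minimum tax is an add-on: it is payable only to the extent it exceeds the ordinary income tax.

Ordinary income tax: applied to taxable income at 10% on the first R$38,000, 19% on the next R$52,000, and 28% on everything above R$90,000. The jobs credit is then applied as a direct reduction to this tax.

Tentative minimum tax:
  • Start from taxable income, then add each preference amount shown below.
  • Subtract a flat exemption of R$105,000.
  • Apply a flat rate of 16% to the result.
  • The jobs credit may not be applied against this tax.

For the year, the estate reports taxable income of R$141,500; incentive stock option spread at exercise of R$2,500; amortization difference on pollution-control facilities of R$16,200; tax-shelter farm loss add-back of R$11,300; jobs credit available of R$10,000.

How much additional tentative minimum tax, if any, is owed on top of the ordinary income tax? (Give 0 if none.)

Tentative minimum tax:
  Adjusted income: R$141,500 + R$2,500 + R$16,200 + R$11,300 = R$171,500
  Less exemption R$105,000 → base R$66,500
  R$66,500 × 16% = R$10,640

Ordinary income tax:
  R$38,000 × 10% = R$3,800
  R$52,000 × 19% = R$9,880
  R$51,500 × 28% = R$14,420
  → R$28,100
  Less jobs credit R$10,000 → R$18,100

R$10,640 ≤ R$18,100, so no add-on is due.

R$0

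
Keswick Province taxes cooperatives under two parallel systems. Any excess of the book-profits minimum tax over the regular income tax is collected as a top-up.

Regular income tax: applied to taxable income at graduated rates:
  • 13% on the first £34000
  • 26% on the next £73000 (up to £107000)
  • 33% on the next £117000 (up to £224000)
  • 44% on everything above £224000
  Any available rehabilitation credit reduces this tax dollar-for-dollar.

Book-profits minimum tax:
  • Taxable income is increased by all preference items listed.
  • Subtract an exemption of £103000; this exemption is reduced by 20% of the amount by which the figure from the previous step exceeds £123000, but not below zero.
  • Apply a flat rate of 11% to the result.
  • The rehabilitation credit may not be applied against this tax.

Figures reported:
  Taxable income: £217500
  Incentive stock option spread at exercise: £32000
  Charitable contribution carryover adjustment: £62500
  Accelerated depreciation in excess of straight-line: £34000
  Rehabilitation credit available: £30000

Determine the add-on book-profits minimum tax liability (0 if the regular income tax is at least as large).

£1771

Book-profits minimum tax:
  Adjusted income: £217500 + £32000 + £62500 + £34000 = £346000
  Exemption: £103000 − 20% × (£346000 − £123000) = £103000 − £44600 = £58400
  Base: £346000 − £58400 = £287600
  £287600 × 11% = £31636

Regular income tax:
  £34000 × 13% = £4420
  £73000 × 26% = £18980
  £110500 × 33% = £36465
  → £59865
  Less rehabilitation credit £30000 → £29865

Excess of book-profits minimum tax over regular income tax: £31636 − £29865 = £1771.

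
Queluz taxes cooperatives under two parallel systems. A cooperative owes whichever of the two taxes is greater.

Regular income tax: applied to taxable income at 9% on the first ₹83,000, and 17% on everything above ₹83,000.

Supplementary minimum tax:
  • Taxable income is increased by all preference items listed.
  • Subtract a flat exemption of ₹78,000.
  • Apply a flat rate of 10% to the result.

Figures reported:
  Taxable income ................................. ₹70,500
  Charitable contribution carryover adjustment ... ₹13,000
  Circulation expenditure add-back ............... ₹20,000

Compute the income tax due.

₹6,345

Supplementary minimum tax:
  Adjusted income: ₹70,500 + ₹13,000 + ₹20,000 = ₹103,500
  Less exemption ₹78,000 → base ₹25,500
  ₹25,500 × 10% = ₹2,550

Regular income tax:
  ₹70,500 × 9% = ₹6,345

₹6,345 > ₹2,550, so the regular income tax governs.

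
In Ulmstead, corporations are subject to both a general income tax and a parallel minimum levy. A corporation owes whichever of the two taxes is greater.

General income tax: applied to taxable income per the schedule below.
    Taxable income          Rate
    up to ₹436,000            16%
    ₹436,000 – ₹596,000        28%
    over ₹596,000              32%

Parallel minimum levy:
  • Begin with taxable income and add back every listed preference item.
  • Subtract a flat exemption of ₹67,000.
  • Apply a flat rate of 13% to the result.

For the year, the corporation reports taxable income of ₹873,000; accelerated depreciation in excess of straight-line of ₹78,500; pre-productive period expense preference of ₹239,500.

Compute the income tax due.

General income tax:
  ₹436,000 × 16% = ₹69,760
  ₹160,000 × 28% = ₹44,800
  ₹277,000 × 32% = ₹88,640
  → ₹203,200

Parallel minimum levy:
  Adjusted income: ₹873,000 + ₹78,500 + ₹239,500 = ₹1,191,000
  Less exemption ₹67,000 → base ₹1,124,000
  ₹1,124,000 × 13% = ₹146,120

₹203,200 > ₹146,120, so the general income tax governs.

₹203,200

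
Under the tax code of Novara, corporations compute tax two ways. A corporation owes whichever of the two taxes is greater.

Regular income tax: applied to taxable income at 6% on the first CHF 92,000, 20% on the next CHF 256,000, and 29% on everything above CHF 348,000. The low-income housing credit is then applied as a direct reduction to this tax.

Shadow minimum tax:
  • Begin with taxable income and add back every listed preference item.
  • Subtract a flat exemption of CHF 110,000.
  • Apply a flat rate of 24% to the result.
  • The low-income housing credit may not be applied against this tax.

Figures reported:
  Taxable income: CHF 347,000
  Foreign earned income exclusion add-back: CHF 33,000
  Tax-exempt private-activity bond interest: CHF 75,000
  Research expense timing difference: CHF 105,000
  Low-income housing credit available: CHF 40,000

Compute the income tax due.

Regular income tax:
  CHF 92,000 × 6% = CHF 5,520
  CHF 255,000 × 20% = CHF 51,000
  → CHF 56,520
  Less low-income housing credit CHF 40,000 → CHF 16,520

Shadow minimum tax:
  Adjusted income: CHF 347,000 + CHF 33,000 + CHF 75,000 + CHF 105,000 = CHF 560,000
  Less exemption CHF 110,000 → base CHF 450,000
  CHF 450,000 × 24% = CHF 108,000

CHF 108,000 > CHF 16,520, so the shadow minimum tax is the binding amount.

CHF 108,000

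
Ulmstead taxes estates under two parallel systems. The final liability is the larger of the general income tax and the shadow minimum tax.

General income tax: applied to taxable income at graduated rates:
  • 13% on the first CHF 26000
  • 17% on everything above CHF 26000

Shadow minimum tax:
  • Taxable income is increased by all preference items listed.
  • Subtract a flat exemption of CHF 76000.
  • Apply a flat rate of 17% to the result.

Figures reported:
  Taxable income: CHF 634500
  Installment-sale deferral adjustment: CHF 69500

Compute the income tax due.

CHF 106825

General income tax:
  CHF 26000 × 13% = CHF 3380
  CHF 608500 × 17% = CHF 103445
  → CHF 106825

Shadow minimum tax:
  Adjusted income: CHF 634500 + CHF 69500 = CHF 704000
  Less exemption CHF 76000 → base CHF 628000
  CHF 628000 × 17% = CHF 106760

CHF 106825 > CHF 106760, so the general income tax governs.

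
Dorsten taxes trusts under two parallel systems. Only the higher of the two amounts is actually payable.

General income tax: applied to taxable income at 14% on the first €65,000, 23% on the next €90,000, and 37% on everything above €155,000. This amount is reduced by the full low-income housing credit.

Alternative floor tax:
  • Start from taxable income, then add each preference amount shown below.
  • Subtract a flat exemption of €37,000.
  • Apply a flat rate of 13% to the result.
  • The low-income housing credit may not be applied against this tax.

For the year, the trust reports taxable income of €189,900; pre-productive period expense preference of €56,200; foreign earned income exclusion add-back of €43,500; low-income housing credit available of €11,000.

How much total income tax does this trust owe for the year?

€32,838

Alternative floor tax:
  Adjusted income: €189,900 + €56,200 + €43,500 = €289,600
  Less exemption €37,000 → base €252,600
  €252,600 × 13% = €32,838

General income tax:
  €65,000 × 14% = €9,100
  €90,000 × 23% = €20,700
  €34,900 × 37% = €12,913
  → €42,713
  Less low-income housing credit €11,000 → €31,713

€32,838 > €31,713, so the alternative floor tax is the binding amount.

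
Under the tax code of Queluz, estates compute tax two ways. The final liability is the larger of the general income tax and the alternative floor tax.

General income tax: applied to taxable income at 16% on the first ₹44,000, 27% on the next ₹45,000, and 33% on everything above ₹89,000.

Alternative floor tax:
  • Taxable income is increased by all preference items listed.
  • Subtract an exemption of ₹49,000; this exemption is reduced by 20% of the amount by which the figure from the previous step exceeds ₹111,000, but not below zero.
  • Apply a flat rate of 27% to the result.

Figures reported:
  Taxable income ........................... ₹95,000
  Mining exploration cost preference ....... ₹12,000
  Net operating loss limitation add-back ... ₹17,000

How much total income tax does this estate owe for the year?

Alternative floor tax:
  Adjusted income: ₹95,000 + ₹12,000 + ₹17,000 = ₹124,000
  Exemption: ₹49,000 − 20% × (₹124,000 − ₹111,000) = ₹49,000 − ₹2,600 = ₹46,400
  Base: ₹124,000 − ₹46,400 = ₹77,600
  ₹77,600 × 27% = ₹20,952

General income tax:
  ₹44,000 × 16% = ₹7,040
  ₹45,000 × 27% = ₹12,150
  ₹6,000 × 33% = ₹1,980
  → ₹21,170

₹21,170 > ₹20,952, so the general income tax governs.

₹21,170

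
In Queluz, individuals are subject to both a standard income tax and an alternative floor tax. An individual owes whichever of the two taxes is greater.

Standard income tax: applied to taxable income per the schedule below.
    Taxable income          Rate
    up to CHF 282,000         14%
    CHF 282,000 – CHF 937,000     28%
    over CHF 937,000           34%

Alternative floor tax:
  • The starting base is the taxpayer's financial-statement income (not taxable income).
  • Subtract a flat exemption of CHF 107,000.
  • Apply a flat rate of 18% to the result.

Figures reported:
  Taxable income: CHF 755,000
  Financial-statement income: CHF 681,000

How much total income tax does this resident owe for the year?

CHF 171,920

Alternative floor tax:
  Base (financial-statement income): CHF 681,000
  Less exemption CHF 107,000 → base CHF 574,000
  CHF 574,000 × 18% = CHF 103,320

Standard income tax:
  CHF 282,000 × 14% = CHF 39,480
  CHF 473,000 × 28% = CHF 132,440
  → CHF 171,920

CHF 171,920 > CHF 103,320, so the standard income tax governs.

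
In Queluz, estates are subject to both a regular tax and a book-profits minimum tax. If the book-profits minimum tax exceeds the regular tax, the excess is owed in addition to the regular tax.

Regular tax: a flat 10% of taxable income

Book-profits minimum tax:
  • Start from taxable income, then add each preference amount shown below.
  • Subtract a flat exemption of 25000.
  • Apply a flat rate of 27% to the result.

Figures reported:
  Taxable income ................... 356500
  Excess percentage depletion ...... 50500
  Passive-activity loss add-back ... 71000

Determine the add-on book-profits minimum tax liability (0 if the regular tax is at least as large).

Regular tax:
  356500 × 10% = 35650

Book-profits minimum tax:
  Adjusted income: 356500 + 50500 + 71000 = 478000
  Less exemption 25000 → base 453000
  453000 × 27% = 122310

Excess of book-profits minimum tax over regular tax: 122310 − 35650 = 86660.

86660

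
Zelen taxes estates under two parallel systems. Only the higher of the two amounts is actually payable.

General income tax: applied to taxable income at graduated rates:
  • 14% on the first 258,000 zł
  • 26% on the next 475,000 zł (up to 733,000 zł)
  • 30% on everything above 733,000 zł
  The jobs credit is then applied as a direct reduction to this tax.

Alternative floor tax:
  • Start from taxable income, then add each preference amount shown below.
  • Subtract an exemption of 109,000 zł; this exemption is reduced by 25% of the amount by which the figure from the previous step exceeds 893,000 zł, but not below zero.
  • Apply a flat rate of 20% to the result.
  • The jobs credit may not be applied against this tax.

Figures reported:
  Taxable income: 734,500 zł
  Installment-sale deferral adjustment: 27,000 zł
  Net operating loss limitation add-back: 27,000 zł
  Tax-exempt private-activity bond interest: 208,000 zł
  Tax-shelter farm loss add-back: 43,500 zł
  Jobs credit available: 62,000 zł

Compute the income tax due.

Alternative floor tax:
  Adjusted income: 734,500 zł + 27,000 zł + 27,000 zł + 208,000 zł + 43,500 zł = 1,040,000 zł
  Exemption: 109,000 zł − 25% × (1,040,000 zł − 893,000 zł) = 109,000 zł − 36,750 zł = 72,250 zł
  Base: 1,040,000 zł − 72,250 zł = 967,750 zł
  967,750 zł × 20% = 193,550 zł

General income tax:
  258,000 zł × 14% = 36,120 zł
  475,000 zł × 26% = 123,500 zł
  1,500 zł × 30% = 450 zł
  → 160,070 zł
  Less jobs credit 62,000 zł → 98,070 zł

193,550 zł > 98,070 zł, so the alternative floor tax is the binding amount.

193,550 zł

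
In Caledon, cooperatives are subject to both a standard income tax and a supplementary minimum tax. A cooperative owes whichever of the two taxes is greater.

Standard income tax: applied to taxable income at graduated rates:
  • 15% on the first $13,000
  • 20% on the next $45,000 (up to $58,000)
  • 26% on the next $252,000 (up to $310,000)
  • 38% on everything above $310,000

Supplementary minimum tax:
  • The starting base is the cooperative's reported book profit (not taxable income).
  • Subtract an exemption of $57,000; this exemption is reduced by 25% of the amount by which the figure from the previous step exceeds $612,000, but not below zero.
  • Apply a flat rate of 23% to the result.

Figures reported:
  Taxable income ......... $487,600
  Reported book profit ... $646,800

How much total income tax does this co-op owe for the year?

Supplementary minimum tax:
  Base (reported book profit): $646,800
  Exemption: $57,000 − 25% × ($646,800 − $612,000) = $57,000 − $8,700 = $48,300
  Base: $646,800 − $48,300 = $598,500
  $598,500 × 23% = $137,655

Standard income tax:
  $13,000 × 15% = $1,950
  $45,000 × 20% = $9,000
  $252,000 × 26% = $65,520
  $177,600 × 38% = $67,488
  → $143,958

$143,958 > $137,655, so the standard income tax governs.

$143,958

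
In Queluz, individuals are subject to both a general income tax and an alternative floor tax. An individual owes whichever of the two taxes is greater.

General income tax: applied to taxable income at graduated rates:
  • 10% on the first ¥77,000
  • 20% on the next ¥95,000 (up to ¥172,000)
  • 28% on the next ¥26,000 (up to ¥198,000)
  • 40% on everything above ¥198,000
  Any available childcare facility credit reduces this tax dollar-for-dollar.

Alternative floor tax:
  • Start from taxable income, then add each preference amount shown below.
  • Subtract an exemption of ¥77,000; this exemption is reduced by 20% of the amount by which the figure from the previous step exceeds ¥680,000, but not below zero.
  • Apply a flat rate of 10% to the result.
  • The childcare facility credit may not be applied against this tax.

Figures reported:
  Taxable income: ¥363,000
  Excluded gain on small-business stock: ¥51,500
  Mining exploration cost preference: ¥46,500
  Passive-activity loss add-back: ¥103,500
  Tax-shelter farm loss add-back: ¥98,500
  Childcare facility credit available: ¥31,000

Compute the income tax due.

¥68,980

General income tax:
  ¥77,000 × 10% = ¥7,700
  ¥95,000 × 20% = ¥19,000
  ¥26,000 × 28% = ¥7,280
  ¥165,000 × 40% = ¥66,000
  → ¥99,980
  Less childcare facility credit ¥31,000 → ¥68,980

Alternative floor tax:
  Adjusted income: ¥363,000 + ¥51,500 + ¥46,500 + ¥103,500 + ¥98,500 = ¥663,000
  Exemption: ¥663,000 ≤ ¥680,000, so full ¥77,000 applies
  Base: ¥663,000 − ¥77,000 = ¥586,000
  ¥586,000 × 10% = ¥58,600

¥68,980 > ¥58,600, so the general income tax governs.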